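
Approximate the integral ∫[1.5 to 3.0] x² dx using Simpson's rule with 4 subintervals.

f(x) = x²
a = 1.5, b = 3.0, n = 4
h = (b - a)/n = 0.375000

Simpson's rule: (h/3)[f(x₀) + 4f(x₁) + 2f(x₂) + ... + f(xₙ)]

x_0 = 1.5000, f(x_0) = 2.250000, coefficient = 1
x_1 = 1.8750, f(x_1) = 3.515625, coefficient = 4
x_2 = 2.2500, f(x_2) = 5.062500, coefficient = 2
x_3 = 2.6250, f(x_3) = 6.890625, coefficient = 4
x_4 = 3.0000, f(x_4) = 9.000000, coefficient = 1

I ≈ (0.375000/3) × 63.000000 = 7.875000
Exact value: 7.875000
Error: 0.000000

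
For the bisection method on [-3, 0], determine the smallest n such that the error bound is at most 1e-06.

We need (b-a)/2^n ≤ 1e-06
(0 - (-3))/2^n ≤ 1e-06
3/2^n ≤ 1e-06
2^n ≥ 3000000
n ≥ log₂(3000000) = 21.52
n ≥ 22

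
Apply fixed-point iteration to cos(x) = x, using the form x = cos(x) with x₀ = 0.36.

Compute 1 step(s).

Equation: cos(x) = x
Fixed-point form: x = cos(x)
x₀ = 0.36

x_1 = g(0.360000) = 0.935897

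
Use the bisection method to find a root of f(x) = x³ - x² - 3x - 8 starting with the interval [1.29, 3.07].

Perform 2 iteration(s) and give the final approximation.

f(x) = x³ - x² - 3x - 8
Initial interval: [1.29, 3.07]

Iteration 1:
  c_1 = (1.290000 + 3.070000)/2 = 2.180000
  f(c_1) = f(2.180000) = -8.932168
  f(a) × f(c) ≥ 0, new interval: [2.180000, 3.070000]
Iteration 2:
  c_2 = (2.180000 + 3.070000)/2 = 2.625000
  f(c_2) = f(2.625000) = -4.677734
  f(a) × f(c) ≥ 0, new interval: [2.625000, 3.070000]

After 2 iteration(s), the approximation is c_2 = 2.625000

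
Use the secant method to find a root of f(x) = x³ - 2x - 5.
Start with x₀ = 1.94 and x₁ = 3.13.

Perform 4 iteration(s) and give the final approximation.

f(x) = x³ - 2x - 5
x₀ = 1.94, x₁ = 3.13

Secant formula: x_{n+1} = x_n - f(x_n)(x_n - x_{n-1})/(f(x_n) - f(x_{n-1}))

Iteration 1:
  f(1.940000) = -1.578616
  f(3.130000) = 19.404297
  x_2 = 3.130000 - 19.404297×(3.130000 - 1.940000)/(19.404297 - (-1.578616))
       = 2.029528
Iteration 2:
  f(3.130000) = 19.404297
  f(2.029528) = -0.699465
  x_3 = 2.029528 - (-0.699465)×(2.029528 - 3.130000)/(-0.699465 - 19.404297)
       = 2.067816
Iteration 3:
  f(2.029528) = -0.699465
  f(2.067816) = -0.293932
  x_4 = 2.067816 - (-0.293932)×(2.067816 - 2.029528)/(-0.293932 - (-0.699465))
       = 2.095568
Iteration 4:
  f(2.067816) = -0.293932
  f(2.095568) = 0.011350
  x_5 = 2.095568 - 0.011350×(2.095568 - 2.067816)/(0.011350 - (-0.293932))
       = 2.094536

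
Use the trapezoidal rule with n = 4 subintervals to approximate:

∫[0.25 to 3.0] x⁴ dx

f(x) = x⁴
a = 0.25, b = 3.0, n = 4
h = (b - a)/n = 0.687500

Trapezoidal rule: (h/2)[f(x₀) + 2f(x₁) + 2f(x₂) + ... + f(xₙ)]

x_0 = 0.2500, f(x_0) = 0.003906, coefficient = 1
x_1 = 0.9375, f(x_1) = 0.772476, coefficient = 2
x_2 = 1.6250, f(x_2) = 6.972900, coefficient = 2
x_3 = 2.3125, f(x_3) = 28.597427, coefficient = 2
x_4 = 3.0000, f(x_4) = 81.000000, coefficient = 1

I ≈ (0.687500/2) × 153.689514 = 52.830770
Exact value: 48.599805
Error: 4.230966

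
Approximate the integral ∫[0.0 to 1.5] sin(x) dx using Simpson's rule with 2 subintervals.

f(x) = sin(x)
a = 0.0, b = 1.5, n = 2
h = (b - a)/n = 0.750000

Simpson's rule: (h/3)[f(x₀) + 4f(x₁) + 2f(x₂) + ... + f(xₙ)]

x_0 = 0.0000, f(x_0) = 0.000000, coefficient = 1
x_1 = 0.7500, f(x_1) = 0.681639, coefficient = 4
x_2 = 1.5000, f(x_2) = 0.997495, coefficient = 1

I ≈ (0.750000/3) × 3.724050 = 0.931013
Exact value: 0.929263
Error: 0.001750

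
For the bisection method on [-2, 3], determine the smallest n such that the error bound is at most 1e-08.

We need (b-a)/2^n ≤ 1e-08
(3 - (-2))/2^n ≤ 1e-08
5/2^n ≤ 1e-08
2^n ≥ 500000000
n ≥ log₂(500000000) = 28.90
n ≥ 29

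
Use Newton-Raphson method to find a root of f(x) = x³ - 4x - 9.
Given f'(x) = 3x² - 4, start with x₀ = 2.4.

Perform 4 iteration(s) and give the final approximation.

f(x) = x³ - 4x - 9
f'(x) = 3x² - 4
x₀ = 2.4

Newton-Raphson formula: x_{n+1} = x_n - f(x_n)/f'(x_n)

Iteration 1:
  f(2.400000) = -4.776000
  f'(2.400000) = 13.280000
  x_1 = 2.400000 - (-4.776000)/13.280000 = 2.759639
Iteration 2:
  f(2.759639) = 0.977763
  f'(2.759639) = 18.846815
  x_2 = 2.759639 - 0.977763/18.846815 = 2.707759
Iteration 3:
  f(2.707759) = 0.022143
  f'(2.707759) = 17.995878
  x_3 = 2.707759 - 0.022143/17.995878 = 2.706529
Iteration 4:
  f(2.706529) = 0.000012
  f'(2.706529) = 17.975892
  x_4 = 2.706529 - 0.000012/17.975892 = 2.706528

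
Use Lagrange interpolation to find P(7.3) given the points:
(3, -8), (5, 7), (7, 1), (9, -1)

Lagrange interpolation formula:
P(x) = Σ yᵢ × Lᵢ(x)
where Lᵢ(x) = Π_{j≠i} (x - xⱼ)/(xᵢ - xⱼ)

L_0(7.3) = (7.3 - 5)/(3 - 5) × (7.3 - 7)/(3 - 7) × (7.3 - 9)/(3 - 9) = 0.024437
L_1(7.3) = (7.3 - 3)/(5 - 3) × (7.3 - 7)/(5 - 7) × (7.3 - 9)/(5 - 9) = -0.137062
L_2(7.3) = (7.3 - 3)/(7 - 3) × (7.3 - 5)/(7 - 5) × (7.3 - 9)/(7 - 9) = 1.050812
L_3(7.3) = (7.3 - 3)/(9 - 3) × (7.3 - 5)/(9 - 5) × (7.3 - 7)/(9 - 7) = 0.061812

P(7.3) = (-8)×L_0(7.3) + 7×L_1(7.3) + 1×L_2(7.3) + (-1)×L_3(7.3)
P(7.3) = -0.165937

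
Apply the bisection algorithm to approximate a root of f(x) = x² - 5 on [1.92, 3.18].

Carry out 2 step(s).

f(x) = x² - 5
Initial interval: [1.92, 3.18]

Iteration 1:
  c_1 = (1.920000 + 3.180000)/2 = 2.550000
  f(c_1) = f(2.550000) = 1.502500
  f(a) × f(c) < 0, new interval: [1.920000, 2.550000]
Iteration 2:
  c_2 = (1.920000 + 2.550000)/2 = 2.235000
  f(c_2) = f(2.235000) = -0.004775
  f(a) × f(c) ≥ 0, new interval: [2.235000, 2.550000]

After 2 iteration(s), the approximation is c_2 = 2.235000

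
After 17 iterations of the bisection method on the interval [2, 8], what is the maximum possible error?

Bisection error bound: |error| ≤ (b-a)/2^n
|error| ≤ (8 - 2)/2^17 = 6/2^17
|error| ≤ 0.0000457764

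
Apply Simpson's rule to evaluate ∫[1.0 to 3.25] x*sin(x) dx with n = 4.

f(x) = x*sin(x)
a = 1.0, b = 3.25, n = 4
h = (b - a)/n = 0.562500

Simpson's rule: (h/3)[f(x₀) + 4f(x₁) + 2f(x₂) + ... + f(xₙ)]

x_0 = 1.0000, f(x_0) = 0.841471, coefficient = 1
x_1 = 1.5625, f(x_1) = 1.562446, coefficient = 4
x_2 = 2.1250, f(x_2) = 1.806930, coefficient = 2
x_3 = 2.6875, f(x_3) = 1.178864, coefficient = 4
x_4 = 3.2500, f(x_4) = -0.351634, coefficient = 1

I ≈ (0.562500/3) × 15.068937 = 2.825426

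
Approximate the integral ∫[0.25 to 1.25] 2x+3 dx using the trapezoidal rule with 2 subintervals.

f(x) = 2x+3
a = 0.25, b = 1.25, n = 2
h = (b - a)/n = 0.500000

Trapezoidal rule: (h/2)[f(x₀) + 2f(x₁) + 2f(x₂) + ... + f(xₙ)]

x_0 = 0.2500, f(x_0) = 3.500000, coefficient = 1
x_1 = 0.7500, f(x_1) = 4.500000, coefficient = 2
x_2 = 1.2500, f(x_2) = 5.500000, coefficient = 1

I ≈ (0.500000/2) × 18.000000 = 4.500000
Exact value: 4.500000
Error: 0.000000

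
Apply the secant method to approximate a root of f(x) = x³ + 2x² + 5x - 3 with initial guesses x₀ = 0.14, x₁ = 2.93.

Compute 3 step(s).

f(x) = x³ + 2x² + 5x - 3
x₀ = 0.14, x₁ = 2.93

Secant formula: x_{n+1} = x_n - f(x_n)(x_n - x_{n-1})/(f(x_n) - f(x_{n-1}))

Iteration 1:
  f(0.140000) = -2.258056
  f(2.930000) = 53.973557
  x_2 = 2.930000 - 53.973557×(2.930000 - 0.140000)/(53.973557 - (-2.258056))
       = 0.252036
Iteration 2:
  f(2.930000) = 53.973557
  f(0.252036) = -1.596765
  x_3 = 0.252036 - (-1.596765)×(0.252036 - 2.930000)/(-1.596765 - 53.973557)
       = 0.328985
Iteration 3:
  f(0.252036) = -1.596765
  f(0.328985) = -1.103005
  x_4 = 0.328985 - (-1.103005)×(0.328985 - 0.252036)/(-1.103005 - (-1.596765))
       = 0.500881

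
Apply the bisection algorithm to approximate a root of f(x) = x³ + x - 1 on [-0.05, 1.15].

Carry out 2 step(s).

f(x) = x³ + x - 1
Initial interval: [-0.05, 1.15]

Iteration 1:
  c_1 = (-0.050000 + 1.150000)/2 = 0.550000
  f(c_1) = f(0.550000) = -0.283625
  f(a) × f(c) ≥ 0, new interval: [0.550000, 1.150000]
Iteration 2:
  c_2 = (0.550000 + 1.150000)/2 = 0.850000
  f(c_2) = f(0.850000) = 0.464125
  f(a) × f(c) < 0, new interval: [0.550000, 0.850000]

After 2 iteration(s), the approximation is c_2 = 0.850000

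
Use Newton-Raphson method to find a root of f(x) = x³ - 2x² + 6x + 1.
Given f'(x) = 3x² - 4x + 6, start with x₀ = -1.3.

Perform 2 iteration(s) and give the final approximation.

f(x) = x³ - 2x² + 6x + 1
f'(x) = 3x² - 4x + 6
x₀ = -1.3

Newton-Raphson formula: x_{n+1} = x_n - f(x_n)/f'(x_n)

Iteration 1:
  f(-1.300000) = -12.377000
  f'(-1.300000) = 16.270000
  x_1 = -1.300000 - (-12.377000)/16.270000 = -0.539275
Iteration 2:
  f(-0.539275) = -2.974113
  f'(-0.539275) = 9.029551
  x_2 = -0.539275 - (-2.974113)/9.029551 = -0.209899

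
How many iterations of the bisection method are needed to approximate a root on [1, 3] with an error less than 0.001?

We need (b-a)/2^n ≤ 0.001
(3 - 1)/2^n ≤ 0.001
2/2^n ≤ 0.001
2^n ≥ 2000
n ≥ log₂(2000) = 10.97
n ≥ 11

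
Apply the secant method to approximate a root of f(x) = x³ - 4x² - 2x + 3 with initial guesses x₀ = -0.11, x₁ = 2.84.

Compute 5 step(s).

f(x) = x³ - 4x² - 2x + 3
x₀ = -0.11, x₁ = 2.84

Secant formula: x_{n+1} = x_n - f(x_n)(x_n - x_{n-1})/(f(x_n) - f(x_{n-1}))

Iteration 1:
  f(-0.110000) = 3.170269
  f(2.840000) = -12.036096
  x_2 = 2.840000 - (-12.036096)×(2.840000 - (-0.110000))/(-12.036096 - 3.170269)
       = 0.505025
Iteration 2:
  f(2.840000) = -12.036096
  f(0.505025) = 1.098556
  x_3 = 0.505025 - 1.098556×(0.505025 - 2.840000)/(1.098556 - (-12.036096))
       = 0.700318
Iteration 3:
  f(0.505025) = 1.098556
  f(0.700318) = -0.018947
  x_4 = 0.700318 - (-0.018947)×(0.700318 - 0.505025)/(-0.018947 - 1.098556)
       = 0.697006
Iteration 4:
  f(0.700318) = -0.018947
  f(0.697006) = 0.001333
  x_5 = 0.697006 - 0.001333×(0.697006 - 0.700318)/(0.001333 - (-0.018947))
       = 0.697224
Iteration 5:
  f(0.697006) = 0.001333
  f(0.697224) = 0.000001
  x_6 = 0.697224 - 0.000001×(0.697224 - 0.697006)/(0.000001 - 0.001333)
       = 0.697224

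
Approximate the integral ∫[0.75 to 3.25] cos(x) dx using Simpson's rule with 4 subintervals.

f(x) = cos(x)
a = 0.75, b = 3.25, n = 4
h = (b - a)/n = 0.625000

Simpson's rule: (h/3)[f(x₀) + 4f(x₁) + 2f(x₂) + ... + f(xₙ)]

x_0 = 0.7500, f(x_0) = 0.731689, coefficient = 1
x_1 = 1.3750, f(x_1) = 0.194548, coefficient = 4
x_2 = 2.0000, f(x_2) = -0.416147, coefficient = 2
x_3 = 2.6250, f(x_3) = -0.869507, coefficient = 4
x_4 = 3.2500, f(x_4) = -0.994130, coefficient = 1

I ≈ (0.625000/3) × -3.794572 = -0.790536
Exact value: -0.789834
Error: 0.000702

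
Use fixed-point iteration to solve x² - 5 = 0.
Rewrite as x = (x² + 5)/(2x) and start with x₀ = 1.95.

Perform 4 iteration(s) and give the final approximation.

Equation: x² - 5 = 0
Fixed-point form: x = (x² + 5)/(2x)
x₀ = 1.95

x_1 = g(1.950000) = 2.257051
x_2 = g(2.257051) = 2.236166
x_3 = g(2.236166) = 2.236068
x_4 = g(2.236068) = 2.236068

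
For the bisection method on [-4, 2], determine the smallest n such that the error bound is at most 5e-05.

We need (b-a)/2^n ≤ 5e-05
(2 - (-4))/2^n ≤ 5e-05
6/2^n ≤ 5e-05
2^n ≥ 120000
n ≥ log₂(120000) = 16.87
n ≥ 17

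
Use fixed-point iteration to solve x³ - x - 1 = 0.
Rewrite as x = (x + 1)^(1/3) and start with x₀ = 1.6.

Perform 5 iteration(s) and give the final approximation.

Equation: x³ - x - 1 = 0
Fixed-point form: x = (x + 1)^(1/3)
x₀ = 1.6

x_1 = g(1.600000) = 1.375069
x_2 = g(1.375069) = 1.334214
x_3 = g(1.334214) = 1.326519
x_4 = g(1.326519) = 1.325060
x_5 = g(1.325060) = 1.324783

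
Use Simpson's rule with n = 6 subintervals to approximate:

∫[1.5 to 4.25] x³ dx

f(x) = x³
a = 1.5, b = 4.25, n = 6
h = (b - a)/n = 0.458333

Simpson's rule: (h/3)[f(x₀) + 4f(x₁) + 2f(x₂) + ... + f(xₙ)]

x_0 = 1.5000, f(x_0) = 3.375000, coefficient = 1
x_1 = 1.9583, f(x_1) = 7.510344, coefficient = 4
x_2 = 2.4167, f(x_2) = 14.114005, coefficient = 2
x_3 = 2.8750, f(x_3) = 23.763672, coefficient = 4
x_4 = 3.3333, f(x_4) = 37.037037, coefficient = 2
x_5 = 3.7917, f(x_5) = 54.511791, coefficient = 4
x_6 = 4.2500, f(x_6) = 76.765625, coefficient = 1

I ≈ (0.458333/3) × 525.585938 = 80.297852
Exact value: 80.297852
Error: 0.000000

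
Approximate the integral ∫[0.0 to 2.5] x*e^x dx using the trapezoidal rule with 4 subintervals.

f(x) = x*e^x
a = 0.0, b = 2.5, n = 4
h = (b - a)/n = 0.625000

Trapezoidal rule: (h/2)[f(x₀) + 2f(x₁) + 2f(x₂) + ... + f(xₙ)]

x_0 = 0.0000, f(x_0) = 0.000000, coefficient = 1
x_1 = 0.6250, f(x_1) = 1.167654, coefficient = 2
x_2 = 1.2500, f(x_2) = 4.362929, coefficient = 2
x_3 = 1.8750, f(x_3) = 12.226536, coefficient = 2
x_4 = 2.5000, f(x_4) = 30.456235, coefficient = 1

I ≈ (0.625000/2) × 65.970471 = 20.615772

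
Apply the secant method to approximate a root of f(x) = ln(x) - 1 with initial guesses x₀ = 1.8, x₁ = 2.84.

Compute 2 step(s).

f(x) = ln(x) - 1
x₀ = 1.8, x₁ = 2.84

Secant formula: x_{n+1} = x_n - f(x_n)(x_n - x_{n-1})/(f(x_n) - f(x_{n-1}))

Iteration 1:
  f(1.800000) = -0.412213
  f(2.840000) = 0.043804
  x_2 = 2.840000 - 0.043804×(2.840000 - 1.800000)/(0.043804 - (-0.412213))
       = 2.740100
Iteration 2:
  f(2.840000) = 0.043804
  f(2.740100) = 0.007994
  x_3 = 2.740100 - 0.007994×(2.740100 - 2.840000)/(0.007994 - 0.043804)
       = 2.717798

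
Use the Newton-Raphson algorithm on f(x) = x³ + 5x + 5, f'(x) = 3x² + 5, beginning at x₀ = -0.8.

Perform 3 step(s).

f(x) = x³ + 5x + 5
f'(x) = 3x² + 5
x₀ = -0.8

Newton-Raphson formula: x_{n+1} = x_n - f(x_n)/f'(x_n)

Iteration 1:
  f(-0.800000) = 0.488000
  f'(-0.800000) = 6.920000
  x_1 = -0.800000 - 0.488000/6.920000 = -0.870520
Iteration 2:
  f(-0.870520) = -0.012286
  f'(-0.870520) = 7.273416
  x_2 = -0.870520 - (-0.012286)/7.273416 = -0.868831
Iteration 3:
  f(-0.868831) = -0.000007
  f'(-0.868831) = 7.264602
  x_3 = -0.868831 - (-0.000007)/7.264602 = -0.868830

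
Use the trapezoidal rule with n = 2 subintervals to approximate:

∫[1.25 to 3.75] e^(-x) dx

f(x) = e^(-x)
a = 1.25, b = 3.75, n = 2
h = (b - a)/n = 1.250000

Trapezoidal rule: (h/2)[f(x₀) + 2f(x₁) + 2f(x₂) + ... + f(xₙ)]

x_0 = 1.2500, f(x_0) = 0.286505, coefficient = 1
x_1 = 2.5000, f(x_1) = 0.082085, coefficient = 2
x_2 = 3.7500, f(x_2) = 0.023518, coefficient = 1

I ≈ (1.250000/2) × 0.474193 = 0.296370
Exact value: 0.262987
Error: 0.033383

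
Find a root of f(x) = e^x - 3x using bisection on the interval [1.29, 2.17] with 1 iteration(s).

f(x) = e^x - 3x
Initial interval: [1.29, 2.17]

Iteration 1:
  c_1 = (1.290000 + 2.170000)/2 = 1.730000
  f(c_1) = f(1.730000) = 0.450654
  f(a) × f(c) < 0, new interval: [1.290000, 1.730000]

After 1 iteration(s), the approximation is c_1 = 1.730000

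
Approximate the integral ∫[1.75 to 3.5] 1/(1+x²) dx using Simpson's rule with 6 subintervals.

f(x) = 1/(1+x²)
a = 1.75, b = 3.5, n = 6
h = (b - a)/n = 0.291667

Simpson's rule: (h/3)[f(x₀) + 4f(x₁) + 2f(x₂) + ... + f(xₙ)]

x_0 = 1.7500, f(x_0) = 0.246154, coefficient = 1
x_1 = 2.0417, f(x_1) = 0.193483, coefficient = 4
x_2 = 2.3333, f(x_2) = 0.155172, coefficient = 2
x_3 = 2.6250, f(x_3) = 0.126733, coefficient = 4
x_4 = 2.9167, f(x_4) = 0.105186, coefficient = 2
x_5 = 3.2083, f(x_5) = 0.088547, coefficient = 4
x_6 = 3.5000, f(x_6) = 0.075472, coefficient = 1

I ≈ (0.291667/3) × 2.477396 = 0.240858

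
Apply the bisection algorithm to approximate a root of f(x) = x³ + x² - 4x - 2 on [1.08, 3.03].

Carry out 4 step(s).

f(x) = x³ + x² - 4x - 2
Initial interval: [1.08, 3.03]

Iteration 1:
  c_1 = (1.080000 + 3.030000)/2 = 2.055000
  f(c_1) = f(2.055000) = 2.681341
  f(a) × f(c) < 0, new interval: [1.080000, 2.055000]
Iteration 2:
  c_2 = (1.080000 + 2.055000)/2 = 1.567500
  f(c_2) = f(1.567500) = -1.961508
  f(a) × f(c) ≥ 0, new interval: [1.567500, 2.055000]
Iteration 3:
  c_3 = (1.567500 + 2.055000)/2 = 1.811250
  f(c_3) = f(1.811250) = -0.022339
  f(a) × f(c) ≥ 0, new interval: [1.811250, 2.055000]
Iteration 4:
  c_4 = (1.811250 + 2.055000)/2 = 1.933125
  f(c_4) = f(1.933125) = 1.228507
  f(a) × f(c) < 0, new interval: [1.811250, 1.933125]

After 4 iteration(s), the approximation is c_4 = 1.933125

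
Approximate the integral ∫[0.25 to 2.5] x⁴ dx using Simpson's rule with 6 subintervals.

f(x) = x⁴
a = 0.25, b = 2.5, n = 6
h = (b - a)/n = 0.375000

Simpson's rule: (h/3)[f(x₀) + 4f(x₁) + 2f(x₂) + ... + f(xₙ)]

x_0 = 0.2500, f(x_0) = 0.003906, coefficient = 1
x_1 = 0.6250, f(x_1) = 0.152588, coefficient = 4
x_2 = 1.0000, f(x_2) = 1.000000, coefficient = 2
x_3 = 1.3750, f(x_3) = 3.574463, coefficient = 4
x_4 = 1.7500, f(x_4) = 9.378906, coefficient = 2
x_5 = 2.1250, f(x_5) = 20.390869, coefficient = 4
x_6 = 2.5000, f(x_6) = 39.062500, coefficient = 1

I ≈ (0.375000/3) × 156.295898 = 19.536987
Exact value: 19.531055
Error: 0.005933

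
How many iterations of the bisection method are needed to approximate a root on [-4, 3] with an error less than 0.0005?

We need (b-a)/2^n ≤ 0.0005
(3 - (-4))/2^n ≤ 0.0005
7/2^n ≤ 0.0005
2^n ≥ 14000
n ≥ log₂(14000) = 13.77
n ≥ 14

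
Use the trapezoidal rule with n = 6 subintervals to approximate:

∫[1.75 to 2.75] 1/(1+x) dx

f(x) = 1/(1+x)
a = 1.75, b = 2.75, n = 6
h = (b - a)/n = 0.166667

Trapezoidal rule: (h/2)[f(x₀) + 2f(x₁) + 2f(x₂) + ... + f(xₙ)]

x_0 = 1.7500, f(x_0) = 0.363636, coefficient = 1
x_1 = 1.9167, f(x_1) = 0.342857, coefficient = 2
x_2 = 2.0833, f(x_2) = 0.324324, coefficient = 2
x_3 = 2.2500, f(x_3) = 0.307692, coefficient = 2
x_4 = 2.4167, f(x_4) = 0.292683, coefficient = 2
x_5 = 2.5833, f(x_5) = 0.279070, coefficient = 2
x_6 = 2.7500, f(x_6) = 0.266667, coefficient = 1

I ≈ (0.166667/2) × 3.723556 = 0.310296
Exact value: 0.310155
Error: 0.000141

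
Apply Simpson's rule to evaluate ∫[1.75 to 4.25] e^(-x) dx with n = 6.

f(x) = e^(-x)
a = 1.75, b = 4.25, n = 6
h = (b - a)/n = 0.416667

Simpson's rule: (h/3)[f(x₀) + 4f(x₁) + 2f(x₂) + ... + f(xₙ)]

x_0 = 1.7500, f(x_0) = 0.173774, coefficient = 1
x_1 = 2.1667, f(x_1) = 0.114559, coefficient = 4
x_2 = 2.5833, f(x_2) = 0.075522, coefficient = 2
x_3 = 3.0000, f(x_3) = 0.049787, coefficient = 4
x_4 = 3.4167, f(x_4) = 0.032822, coefficient = 2
x_5 = 3.8333, f(x_5) = 0.021637, coefficient = 4
x_6 = 4.2500, f(x_6) = 0.014264, coefficient = 1

I ≈ (0.416667/3) × 1.148658 = 0.159536
Exact value: 0.159510
Error: 0.000026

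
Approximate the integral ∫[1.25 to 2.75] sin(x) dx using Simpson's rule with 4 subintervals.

f(x) = sin(x)
a = 1.25, b = 2.75, n = 4
h = (b - a)/n = 0.375000

Simpson's rule: (h/3)[f(x₀) + 4f(x₁) + 2f(x₂) + ... + f(xₙ)]

x_0 = 1.2500, f(x_0) = 0.948985, coefficient = 1
x_1 = 1.6250, f(x_1) = 0.998531, coefficient = 4
x_2 = 2.0000, f(x_2) = 0.909297, coefficient = 2
x_3 = 2.3750, f(x_3) = 0.693685, coefficient = 4
x_4 = 2.7500, f(x_4) = 0.381661, coefficient = 1

I ≈ (0.375000/3) × 9.918106 = 1.239763
Exact value: 1.239625
Error: 0.000139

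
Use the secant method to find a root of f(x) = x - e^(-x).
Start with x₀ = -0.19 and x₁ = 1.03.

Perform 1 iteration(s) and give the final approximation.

f(x) = x - e^(-x)
x₀ = -0.19, x₁ = 1.03

Secant formula: x_{n+1} = x_n - f(x_n)(x_n - x_{n-1})/(f(x_n) - f(x_{n-1}))

Iteration 1:
  f(-0.190000) = -1.399250
  f(1.030000) = 0.672993
  x_2 = 1.030000 - 0.672993×(1.030000 - (-0.190000))/(0.672993 - (-1.399250))
       = 0.633786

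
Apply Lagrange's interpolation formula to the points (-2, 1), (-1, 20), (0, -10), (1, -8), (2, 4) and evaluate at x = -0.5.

Lagrange interpolation formula:
P(x) = Σ yᵢ × Lᵢ(x)
where Lᵢ(x) = Π_{j≠i} (x - xⱼ)/(xᵢ - xⱼ)

L_0(-0.5) = (-0.5 - (-1))/(-2 - (-1)) × (-0.5 - 0)/(-2 - 0) × (-0.5 - 1)/(-2 - 1) × (-0.5 - 2)/(-2 - 2) = -0.039062
L_1(-0.5) = (-0.5 - (-2))/(-1 - (-2)) × (-0.5 - 0)/(-1 - 0) × (-0.5 - 1)/(-1 - 1) × (-0.5 - 2)/(-1 - 2) = 0.468750
L_2(-0.5) = (-0.5 - (-2))/(0 - (-2)) × (-0.5 - (-1))/(0 - (-1)) × (-0.5 - 1)/(0 - 1) × (-0.5 - 2)/(0 - 2) = 0.703125
L_3(-0.5) = (-0.5 - (-2))/(1 - (-2)) × (-0.5 - (-1))/(1 - (-1)) × (-0.5 - 0)/(1 - 0) × (-0.5 - 2)/(1 - 2) = -0.156250
L_4(-0.5) = (-0.5 - (-2))/(2 - (-2)) × (-0.5 - (-1))/(2 - (-1)) × (-0.5 - 0)/(2 - 0) × (-0.5 - 1)/(2 - 1) = 0.023438

P(-0.5) = 1×L_0(-0.5) + 20×L_1(-0.5) + (-10)×L_2(-0.5) + (-8)×L_3(-0.5) + 4×L_4(-0.5)
P(-0.5) = 3.648438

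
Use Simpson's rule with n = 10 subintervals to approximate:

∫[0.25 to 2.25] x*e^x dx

f(x) = x*e^x
a = 0.25, b = 2.25, n = 10
h = (b - a)/n = 0.200000

Simpson's rule: (h/3)[f(x₀) + 4f(x₁) + 2f(x₂) + ... + f(xₙ)]

x_0 = 0.2500, f(x_0) = 0.321006, coefficient = 1
x_1 = 0.4500, f(x_1) = 0.705740, coefficient = 4
x_2 = 0.6500, f(x_2) = 1.245102, coefficient = 2
x_3 = 0.8500, f(x_3) = 1.988700, coefficient = 4
x_4 = 1.0500, f(x_4) = 3.000534, coefficient = 2
x_5 = 1.2500, f(x_5) = 4.362929, coefficient = 4
x_6 = 1.4500, f(x_6) = 6.181516, coefficient = 2
x_7 = 1.6500, f(x_7) = 8.591517, coefficient = 4
x_8 = 1.8500, f(x_8) = 11.765666, coefficient = 2
x_9 = 2.0500, f(x_9) = 15.924197, coefficient = 4
x_10 = 2.2500, f(x_10) = 21.347406, coefficient = 1

I ≈ (0.200000/3) × 192.346379 = 12.823092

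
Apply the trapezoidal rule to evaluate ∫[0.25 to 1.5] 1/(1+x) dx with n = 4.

f(x) = 1/(1+x)
a = 0.25, b = 1.5, n = 4
h = (b - a)/n = 0.312500

Trapezoidal rule: (h/2)[f(x₀) + 2f(x₁) + 2f(x₂) + ... + f(xₙ)]

x_0 = 0.2500, f(x_0) = 0.800000, coefficient = 1
x_1 = 0.5625, f(x_1) = 0.640000, coefficient = 2
x_2 = 0.8750, f(x_2) = 0.533333, coefficient = 2
x_3 = 1.1875, f(x_3) = 0.457143, coefficient = 2
x_4 = 1.5000, f(x_4) = 0.400000, coefficient = 1

I ≈ (0.312500/2) × 4.460952 = 0.697024
Exact value: 0.693147
Error: 0.003877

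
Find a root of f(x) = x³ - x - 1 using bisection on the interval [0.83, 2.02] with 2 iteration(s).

f(x) = x³ - x - 1
Initial interval: [0.83, 2.02]

Iteration 1:
  c_1 = (0.830000 + 2.020000)/2 = 1.425000
  f(c_1) = f(1.425000) = 0.468641
  f(a) × f(c) < 0, new interval: [0.830000, 1.425000]
Iteration 2:
  c_2 = (0.830000 + 1.425000)/2 = 1.127500
  f(c_2) = f(1.127500) = -0.694159
  f(a) × f(c) ≥ 0, new interval: [1.127500, 1.425000]

After 2 iteration(s), the approximation is c_2 = 1.127500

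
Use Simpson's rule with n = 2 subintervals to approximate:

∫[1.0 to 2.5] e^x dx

f(x) = e^x
a = 1.0, b = 2.5, n = 2
h = (b - a)/n = 0.750000

Simpson's rule: (h/3)[f(x₀) + 4f(x₁) + 2f(x₂) + ... + f(xₙ)]

x_0 = 1.0000, f(x_0) = 2.718282, coefficient = 1
x_1 = 1.7500, f(x_1) = 5.754603, coefficient = 4
x_2 = 2.5000, f(x_2) = 12.182494, coefficient = 1

I ≈ (0.750000/3) × 37.919186 = 9.479797
Exact value: 9.464212
Error: 0.015584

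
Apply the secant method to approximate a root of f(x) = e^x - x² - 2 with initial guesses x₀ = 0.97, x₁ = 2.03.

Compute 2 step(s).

f(x) = e^x - x² - 2
x₀ = 0.97, x₁ = 2.03

Secant formula: x_{n+1} = x_n - f(x_n)(x_n - x_{n-1})/(f(x_n) - f(x_{n-1}))

Iteration 1:
  f(0.970000) = -0.302956
  f(2.030000) = 1.493186
  x_2 = 2.030000 - 1.493186×(2.030000 - 0.970000)/(1.493186 - (-0.302956))
       = 1.148790
Iteration 2:
  f(2.030000) = 1.493186
  f(1.148790) = -0.165344
  x_3 = 1.148790 - (-0.165344)×(1.148790 - 2.030000)/(-0.165344 - 1.493186)
       = 1.236641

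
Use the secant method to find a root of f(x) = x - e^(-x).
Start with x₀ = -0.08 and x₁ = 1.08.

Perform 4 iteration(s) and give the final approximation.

f(x) = x - e^(-x)
x₀ = -0.08, x₁ = 1.08

Secant formula: x_{n+1} = x_n - f(x_n)(x_n - x_{n-1})/(f(x_n) - f(x_{n-1}))

Iteration 1:
  f(-0.080000) = -1.163287
  f(1.080000) = 0.740404
  x_2 = 1.080000 - 0.740404×(1.080000 - (-0.080000))/(0.740404 - (-1.163287))
       = 0.628840
Iteration 2:
  f(1.080000) = 0.740404
  f(0.628840) = 0.095630
  x_3 = 0.628840 - 0.095630×(0.628840 - 1.080000)/(0.095630 - 0.740404)
       = 0.561926
Iteration 3:
  f(0.628840) = 0.095630
  f(0.561926) = -0.008184
  x_4 = 0.561926 - (-0.008184)×(0.561926 - 0.628840)/(-0.008184 - 0.095630)
       = 0.567201
Iteration 4:
  f(0.561926) = -0.008184
  f(0.567201) = 0.000090
  x_5 = 0.567201 - 0.000090×(0.567201 - 0.561926)/(0.000090 - (-0.008184))
       = 0.567143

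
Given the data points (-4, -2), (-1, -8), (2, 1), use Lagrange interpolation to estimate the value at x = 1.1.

Lagrange interpolation formula:
P(x) = Σ yᵢ × Lᵢ(x)
where Lᵢ(x) = Π_{j≠i} (x - xⱼ)/(xᵢ - xⱼ)

L_0(1.1) = (1.1 - (-1))/(-4 - (-1)) × (1.1 - 2)/(-4 - 2) = -0.105000
L_1(1.1) = (1.1 - (-4))/(-1 - (-4)) × (1.1 - 2)/(-1 - 2) = 0.510000
L_2(1.1) = (1.1 - (-4))/(2 - (-4)) × (1.1 - (-1))/(2 - (-1)) = 0.595000

P(1.1) = (-2)×L_0(1.1) + (-8)×L_1(1.1) + 1×L_2(1.1)
P(1.1) = -3.275000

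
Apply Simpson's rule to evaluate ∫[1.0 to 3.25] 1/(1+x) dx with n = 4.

f(x) = 1/(1+x)
a = 1.0, b = 3.25, n = 4
h = (b - a)/n = 0.562500

Simpson's rule: (h/3)[f(x₀) + 4f(x₁) + 2f(x₂) + ... + f(xₙ)]

x_0 = 1.0000, f(x_0) = 0.500000, coefficient = 1
x_1 = 1.5625, f(x_1) = 0.390244, coefficient = 4
x_2 = 2.1250, f(x_2) = 0.320000, coefficient = 2
x_3 = 2.6875, f(x_3) = 0.271186, coefficient = 4
x_4 = 3.2500, f(x_4) = 0.235294, coefficient = 1

I ≈ (0.562500/3) × 4.021015 = 0.753940
Exact value: 0.753772
Error: 0.000169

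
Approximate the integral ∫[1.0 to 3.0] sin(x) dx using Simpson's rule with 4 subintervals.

f(x) = sin(x)
a = 1.0, b = 3.0, n = 4
h = (b - a)/n = 0.500000

Simpson's rule: (h/3)[f(x₀) + 4f(x₁) + 2f(x₂) + ... + f(xₙ)]

x_0 = 1.0000, f(x_0) = 0.841471, coefficient = 1
x_1 = 1.5000, f(x_1) = 0.997495, coefficient = 4
x_2 = 2.0000, f(x_2) = 0.909297, coefficient = 2
x_3 = 2.5000, f(x_3) = 0.598472, coefficient = 4
x_4 = 3.0000, f(x_4) = 0.141120, coefficient = 1

I ≈ (0.500000/3) × 9.185054 = 1.530842
Exact value: 1.530295
Error: 0.000548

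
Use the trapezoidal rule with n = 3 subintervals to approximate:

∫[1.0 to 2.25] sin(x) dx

f(x) = sin(x)
a = 1.0, b = 2.25, n = 3
h = (b - a)/n = 0.416667

Trapezoidal rule: (h/2)[f(x₀) + 2f(x₁) + 2f(x₂) + ... + f(xₙ)]

x_0 = 1.0000, f(x_0) = 0.841471, coefficient = 1
x_1 = 1.4167, f(x_1) = 0.988146, coefficient = 2
x_2 = 1.8333, f(x_2) = 0.965735, coefficient = 2
x_3 = 2.2500, f(x_3) = 0.778073, coefficient = 1

I ≈ (0.416667/2) × 5.527305 = 1.151522
Exact value: 1.168476
Error: 0.016954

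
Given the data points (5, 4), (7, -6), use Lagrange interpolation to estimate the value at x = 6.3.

Lagrange interpolation formula:
P(x) = Σ yᵢ × Lᵢ(x)
where Lᵢ(x) = Π_{j≠i} (x - xⱼ)/(xᵢ - xⱼ)

L_0(6.3) = (6.3 - 7)/(5 - 7) = 0.350000
L_1(6.3) = (6.3 - 5)/(7 - 5) = 0.650000

P(6.3) = 4×L_0(6.3) + (-6)×L_1(6.3)
P(6.3) = -2.500000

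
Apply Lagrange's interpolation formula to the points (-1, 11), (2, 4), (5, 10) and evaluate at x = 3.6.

Lagrange interpolation formula:
P(x) = Σ yᵢ × Lᵢ(x)
where Lᵢ(x) = Π_{j≠i} (x - xⱼ)/(xᵢ - xⱼ)

L_0(3.6) = (3.6 - 2)/(-1 - 2) × (3.6 - 5)/(-1 - 5) = -0.124444
L_1(3.6) = (3.6 - (-1))/(2 - (-1)) × (3.6 - 5)/(2 - 5) = 0.715556
L_2(3.6) = (3.6 - (-1))/(5 - (-1)) × (3.6 - 2)/(5 - 2) = 0.408889

P(3.6) = 11×L_0(3.6) + 4×L_1(3.6) + 10×L_2(3.6)
P(3.6) = 5.582222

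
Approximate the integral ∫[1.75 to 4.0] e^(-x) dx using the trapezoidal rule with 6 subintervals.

f(x) = e^(-x)
a = 1.75, b = 4.0, n = 6
h = (b - a)/n = 0.375000

Trapezoidal rule: (h/2)[f(x₀) + 2f(x₁) + 2f(x₂) + ... + f(xₙ)]

x_0 = 1.7500, f(x_0) = 0.173774, coefficient = 1
x_1 = 2.1250, f(x_1) = 0.119433, coefficient = 2
x_2 = 2.5000, f(x_2) = 0.082085, coefficient = 2
x_3 = 2.8750, f(x_3) = 0.056416, coefficient = 2
x_4 = 3.2500, f(x_4) = 0.038774, coefficient = 2
x_5 = 3.6250, f(x_5) = 0.026649, coefficient = 2
x_6 = 4.0000, f(x_6) = 0.018316, coefficient = 1

I ≈ (0.375000/2) × 0.838804 = 0.157276
Exact value: 0.155458
Error: 0.001818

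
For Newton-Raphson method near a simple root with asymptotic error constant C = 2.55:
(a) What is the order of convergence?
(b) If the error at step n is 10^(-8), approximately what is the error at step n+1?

(a) Newton-Raphson has quadratic (order 2) convergence near simple roots.
    This means |e_{n+1}| ≈ C|e_n|².

(b) With |e_n| = 10^(-8) and C = 2.55:
    |e_{n+1}| ≈ 2.55 × (10^(-8))² = 2.55 × 10^(-16)

(a) 2 (quadratic); (b) |e_{n+1}| ≈ 2.550e-16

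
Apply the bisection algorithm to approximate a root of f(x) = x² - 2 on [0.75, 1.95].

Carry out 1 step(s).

f(x) = x² - 2
Initial interval: [0.75, 1.95]

Iteration 1:
  c_1 = (0.750000 + 1.950000)/2 = 1.350000
  f(c_1) = f(1.350000) = -0.177500
  f(a) × f(c) ≥ 0, new interval: [1.350000, 1.950000]

After 1 iteration(s), the approximation is c_1 = 1.350000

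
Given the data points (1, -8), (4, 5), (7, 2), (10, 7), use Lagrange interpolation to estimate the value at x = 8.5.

Lagrange interpolation formula:
P(x) = Σ yᵢ × Lᵢ(x)
where Lᵢ(x) = Π_{j≠i} (x - xⱼ)/(xᵢ - xⱼ)

L_0(8.5) = (8.5 - 4)/(1 - 4) × (8.5 - 7)/(1 - 7) × (8.5 - 10)/(1 - 10) = 0.062500
L_1(8.5) = (8.5 - 1)/(4 - 1) × (8.5 - 7)/(4 - 7) × (8.5 - 10)/(4 - 10) = -0.312500
L_2(8.5) = (8.5 - 1)/(7 - 1) × (8.5 - 4)/(7 - 4) × (8.5 - 10)/(7 - 10) = 0.937500
L_3(8.5) = (8.5 - 1)/(10 - 1) × (8.5 - 4)/(10 - 4) × (8.5 - 7)/(10 - 7) = 0.312500

P(8.5) = (-8)×L_0(8.5) + 5×L_1(8.5) + 2×L_2(8.5) + 7×L_3(8.5)
P(8.5) = 2.000000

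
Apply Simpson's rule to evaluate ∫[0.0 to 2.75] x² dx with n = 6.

f(x) = x²
a = 0.0, b = 2.75, n = 6
h = (b - a)/n = 0.458333

Simpson's rule: (h/3)[f(x₀) + 4f(x₁) + 2f(x₂) + ... + f(xₙ)]

x_0 = 0.0000, f(x_0) = 0.000000, coefficient = 1
x_1 = 0.4583, f(x_1) = 0.210069, coefficient = 4
x_2 = 0.9167, f(x_2) = 0.840278, coefficient = 2
x_3 = 1.3750, f(x_3) = 1.890625, coefficient = 4
x_4 = 1.8333, f(x_4) = 3.361111, coefficient = 2
x_5 = 2.2917, f(x_5) = 5.251736, coefficient = 4
x_6 = 2.7500, f(x_6) = 7.562500, coefficient = 1

I ≈ (0.458333/3) × 45.375000 = 6.932292
Exact value: 6.932292
Error: 0.000000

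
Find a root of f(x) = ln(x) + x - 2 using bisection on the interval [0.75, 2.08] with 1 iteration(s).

f(x) = ln(x) + x - 2
Initial interval: [0.75, 2.08]

Iteration 1:
  c_1 = (0.750000 + 2.080000)/2 = 1.415000
  f(c_1) = f(1.415000) = -0.237870
  f(a) × f(c) ≥ 0, new interval: [1.415000, 2.080000]

After 1 iteration(s), the approximation is c_1 = 1.415000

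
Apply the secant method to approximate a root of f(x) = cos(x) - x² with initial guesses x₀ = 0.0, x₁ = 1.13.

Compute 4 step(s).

f(x) = cos(x) - x²
x₀ = 0.0, x₁ = 1.13

Secant formula: x_{n+1} = x_n - f(x_n)(x_n - x_{n-1})/(f(x_n) - f(x_{n-1}))

Iteration 1:
  f(0.000000) = 1.000000
  f(1.130000) = -0.850240
  x_2 = 1.130000 - (-0.850240)×(1.130000 - 0.000000)/(-0.850240 - 1.000000)
       = 0.610732
Iteration 2:
  f(1.130000) = -0.850240
  f(0.610732) = 0.446236
  x_3 = 0.610732 - 0.446236×(0.610732 - 1.130000)/(0.446236 - (-0.850240))
       = 0.789459
Iteration 3:
  f(0.610732) = 0.446236
  f(0.789459) = 0.080984
  x_4 = 0.789459 - 0.080984×(0.789459 - 0.610732)/(0.080984 - 0.446236)
       = 0.829087
Iteration 4:
  f(0.789459) = 0.080984
  f(0.829087) = -0.011835
  x_5 = 0.829087 - (-0.011835)×(0.829087 - 0.789459)/(-0.011835 - 0.080984)
       = 0.824034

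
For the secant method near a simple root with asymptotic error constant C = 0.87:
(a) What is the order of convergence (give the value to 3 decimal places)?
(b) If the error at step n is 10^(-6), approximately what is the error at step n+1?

(a) Secant method has superlinear convergence with order φ = (1+√5)/2 ≈ 1.618.
    This means |e_{n+1}| ≈ C|e_n|^1.618.

(b) With |e_n| = 10^(-6) and C = 0.87:
    |e_{n+1}| ≈ 0.87 × (10^(-6))^1.618 = 0.87 × 10^(-9.71)

(a) ≈ 1.618 (golden ratio); (b) |e_{n+1}| ≈ 1.703e-10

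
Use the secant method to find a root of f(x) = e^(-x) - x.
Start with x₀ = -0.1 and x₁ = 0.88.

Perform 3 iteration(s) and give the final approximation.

f(x) = e^(-x) - x
x₀ = -0.1, x₁ = 0.88

Secant formula: x_{n+1} = x_n - f(x_n)(x_n - x_{n-1})/(f(x_n) - f(x_{n-1}))

Iteration 1:
  f(-0.100000) = 1.205171
  f(0.880000) = -0.465217
  x_2 = 0.880000 - (-0.465217)×(0.880000 - (-0.100000))/(-0.465217 - 1.205171)
       = 0.607062
Iteration 2:
  f(0.880000) = -0.465217
  f(0.607062) = -0.062112
  x_3 = 0.607062 - (-0.062112)×(0.607062 - 0.880000)/(-0.062112 - (-0.465217))
       = 0.565006
Iteration 3:
  f(0.607062) = -0.062112
  f(0.565006) = 0.003350
  x_4 = 0.565006 - 0.003350×(0.565006 - 0.607062)/(0.003350 - (-0.062112))
       = 0.567159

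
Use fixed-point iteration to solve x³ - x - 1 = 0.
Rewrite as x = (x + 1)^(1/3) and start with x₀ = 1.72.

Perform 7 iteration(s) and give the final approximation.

Equation: x³ - x - 1 = 0
Fixed-point form: x = (x + 1)^(1/3)
x₀ = 1.72

x_1 = g(1.720000) = 1.395906
x_2 = g(1.395906) = 1.338104
x_3 = g(1.338104) = 1.327256
x_4 = g(1.327256) = 1.325200
x_5 = g(1.325200) = 1.324809
x_6 = g(1.324809) = 1.324735
x_7 = g(1.324735) = 1.324721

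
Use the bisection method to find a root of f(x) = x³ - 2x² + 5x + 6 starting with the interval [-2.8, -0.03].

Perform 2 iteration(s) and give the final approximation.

f(x) = x³ - 2x² + 5x + 6
Initial interval: [-2.8, -0.03]

Iteration 1:
  c_1 = (-2.800000 + (-0.030000))/2 = -1.415000
  f(c_1) = f(-1.415000) = -7.912598
  f(a) × f(c) ≥ 0, new interval: [-1.415000, -0.030000]
Iteration 2:
  c_2 = (-1.415000 + (-0.030000))/2 = -0.722500
  f(c_2) = f(-0.722500) = 0.966338
  f(a) × f(c) < 0, new interval: [-1.415000, -0.722500]

After 2 iteration(s), the approximation is c_2 = -0.722500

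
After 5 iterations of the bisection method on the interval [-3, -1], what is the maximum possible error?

Bisection error bound: |error| ≤ (b-a)/2^n
|error| ≤ (-1 - (-3))/2^5 = 2/2^5
|error| ≤ 0.0625000000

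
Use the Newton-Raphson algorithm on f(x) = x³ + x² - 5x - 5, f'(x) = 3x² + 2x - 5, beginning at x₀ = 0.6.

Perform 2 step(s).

f(x) = x³ + x² - 5x - 5
f'(x) = 3x² + 2x - 5
x₀ = 0.6

Newton-Raphson formula: x_{n+1} = x_n - f(x_n)/f'(x_n)

Iteration 1:
  f(0.600000) = -7.424000
  f'(0.600000) = -2.720000
  x_1 = 0.600000 - (-7.424000)/(-2.720000) = -2.129412
Iteration 2:
  f(-2.129412) = 0.525860
  f'(-2.129412) = 4.344360
  x_2 = -2.129412 - 0.525860/4.344360 = -2.250456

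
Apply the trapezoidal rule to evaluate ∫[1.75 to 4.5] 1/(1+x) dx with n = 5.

f(x) = 1/(1+x)
a = 1.75, b = 4.5, n = 5
h = (b - a)/n = 0.550000

Trapezoidal rule: (h/2)[f(x₀) + 2f(x₁) + 2f(x₂) + ... + f(xₙ)]

x_0 = 1.7500, f(x_0) = 0.363636, coefficient = 1
x_1 = 2.3000, f(x_1) = 0.303030, coefficient = 2
x_2 = 2.8500, f(x_2) = 0.259740, coefficient = 2
x_3 = 3.4000, f(x_3) = 0.227273, coefficient = 2
x_4 = 3.9500, f(x_4) = 0.202020, coefficient = 2
x_5 = 4.5000, f(x_5) = 0.181818, coefficient = 1

I ≈ (0.550000/2) × 2.529582 = 0.695635
Exact value: 0.693147
Error: 0.002488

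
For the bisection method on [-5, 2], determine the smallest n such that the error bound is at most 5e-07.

We need (b-a)/2^n ≤ 5e-07
(2 - (-5))/2^n ≤ 5e-07
7/2^n ≤ 5e-07
2^n ≥ 14000000
n ≥ log₂(14000000) = 23.74
n ≥ 24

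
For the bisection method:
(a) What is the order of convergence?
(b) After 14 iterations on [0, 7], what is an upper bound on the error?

(a) Bisection has linear (order 1) convergence; the error is halved each step.

(b) Error bound = (b-a)/2^n = (7 - 0)/2^{14}
    = 7/2^{14}

(a) 1 (linear); (b) error ≤ 4.27e-04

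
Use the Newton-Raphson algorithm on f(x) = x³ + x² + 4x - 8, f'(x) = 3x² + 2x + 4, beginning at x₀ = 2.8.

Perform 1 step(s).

f(x) = x³ + x² + 4x - 8
f'(x) = 3x² + 2x + 4
x₀ = 2.8

Newton-Raphson formula: x_{n+1} = x_n - f(x_n)/f'(x_n)

Iteration 1:
  f(2.800000) = 32.992000
  f'(2.800000) = 33.120000
  x_1 = 2.800000 - 32.992000/33.120000 = 1.803865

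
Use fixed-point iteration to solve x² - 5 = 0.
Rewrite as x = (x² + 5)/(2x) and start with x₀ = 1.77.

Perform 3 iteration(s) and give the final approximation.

Equation: x² - 5 = 0
Fixed-point form: x = (x² + 5)/(2x)
x₀ = 1.77

x_1 = g(1.770000) = 2.297429
x_2 = g(2.297429) = 2.236887
x_3 = g(2.236887) = 2.236068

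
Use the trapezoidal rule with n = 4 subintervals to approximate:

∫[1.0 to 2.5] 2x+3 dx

f(x) = 2x+3
a = 1.0, b = 2.5, n = 4
h = (b - a)/n = 0.375000

Trapezoidal rule: (h/2)[f(x₀) + 2f(x₁) + 2f(x₂) + ... + f(xₙ)]

x_0 = 1.0000, f(x_0) = 5.000000, coefficient = 1
x_1 = 1.3750, f(x_1) = 5.750000, coefficient = 2
x_2 = 1.7500, f(x_2) = 6.500000, coefficient = 2
x_3 = 2.1250, f(x_3) = 7.250000, coefficient = 2
x_4 = 2.5000, f(x_4) = 8.000000, coefficient = 1

I ≈ (0.375000/2) × 52.000000 = 9.750000
Exact value: 9.750000
Error: 0.000000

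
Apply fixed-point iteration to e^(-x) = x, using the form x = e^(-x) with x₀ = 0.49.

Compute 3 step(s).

Equation: e^(-x) = x
Fixed-point form: x = e^(-x)
x₀ = 0.49

x_1 = g(0.490000) = 0.612626
x_2 = g(0.612626) = 0.541926
x_3 = g(0.541926) = 0.581627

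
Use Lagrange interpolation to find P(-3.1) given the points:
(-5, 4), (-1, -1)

Lagrange interpolation formula:
P(x) = Σ yᵢ × Lᵢ(x)
where Lᵢ(x) = Π_{j≠i} (x - xⱼ)/(xᵢ - xⱼ)

L_0(-3.1) = (-3.1 - (-1))/(-5 - (-1)) = 0.525000
L_1(-3.1) = (-3.1 - (-5))/(-1 - (-5)) = 0.475000

P(-3.1) = 4×L_0(-3.1) + (-1)×L_1(-3.1)
P(-3.1) = 1.625000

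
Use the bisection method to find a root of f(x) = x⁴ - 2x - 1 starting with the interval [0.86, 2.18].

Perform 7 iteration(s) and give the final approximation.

f(x) = x⁴ - 2x - 1
Initial interval: [0.86, 2.18]

Iteration 1:
  c_1 = (0.860000 + 2.180000)/2 = 1.520000
  f(c_1) = f(1.520000) = 1.297948
  f(a) × f(c) < 0, new interval: [0.860000, 1.520000]
Iteration 2:
  c_2 = (0.860000 + 1.520000)/2 = 1.190000
  f(c_2) = f(1.190000) = -1.374661
  f(a) × f(c) ≥ 0, new interval: [1.190000, 1.520000]
Iteration 3:
  c_3 = (1.190000 + 1.520000)/2 = 1.355000
  f(c_3) = f(1.355000) = -0.339012
  f(a) × f(c) ≥ 0, new interval: [1.355000, 1.520000]
Iteration 4:
  c_4 = (1.355000 + 1.520000)/2 = 1.437500
  f(c_4) = f(1.437500) = 0.395035
  f(a) × f(c) < 0, new interval: [1.355000, 1.437500]
Iteration 5:
  c_5 = (1.355000 + 1.437500)/2 = 1.396250
  f(c_5) = f(1.396250) = 0.008105
  f(a) × f(c) < 0, new interval: [1.355000, 1.396250]
Iteration 6:
  c_6 = (1.355000 + 1.396250)/2 = 1.375625
  f(c_6) = f(1.375625) = -0.170284
  f(a) × f(c) ≥ 0, new interval: [1.375625, 1.396250]
Iteration 7:
  c_7 = (1.375625 + 1.396250)/2 = 1.385937
  f(c_7) = f(1.385937) = -0.082315
  f(a) × f(c) ≥ 0, new interval: [1.385937, 1.396250]

After 7 iteration(s), the approximation is c_7 = 1.385937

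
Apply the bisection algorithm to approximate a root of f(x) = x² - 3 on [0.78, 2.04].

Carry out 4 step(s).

f(x) = x² - 3
Initial interval: [0.78, 2.04]

Iteration 1:
  c_1 = (0.780000 + 2.040000)/2 = 1.410000
  f(c_1) = f(1.410000) = -1.011900
  f(a) × f(c) ≥ 0, new interval: [1.410000, 2.040000]
Iteration 2:
  c_2 = (1.410000 + 2.040000)/2 = 1.725000
  f(c_2) = f(1.725000) = -0.024375
  f(a) × f(c) ≥ 0, new interval: [1.725000, 2.040000]
Iteration 3:
  c_3 = (1.725000 + 2.040000)/2 = 1.882500
  f(c_3) = f(1.882500) = 0.543806
  f(a) × f(c) < 0, new interval: [1.725000, 1.882500]
Iteration 4:
  c_4 = (1.725000 + 1.882500)/2 = 1.803750
  f(c_4) = f(1.803750) = 0.253514
  f(a) × f(c) < 0, new interval: [1.725000, 1.803750]

After 4 iteration(s), the approximation is c_4 = 1.803750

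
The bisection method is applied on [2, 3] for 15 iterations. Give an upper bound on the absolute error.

Bisection error bound: |error| ≤ (b-a)/2^n
|error| ≤ (3 - 2)/2^15 = 1/2^15
|error| ≤ 0.0000305176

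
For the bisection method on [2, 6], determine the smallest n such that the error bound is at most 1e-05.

We need (b-a)/2^n ≤ 1e-05
(6 - 2)/2^n ≤ 1e-05
4/2^n ≤ 1e-05
2^n ≥ 400000
n ≥ log₂(400000) = 18.61
n ≥ 19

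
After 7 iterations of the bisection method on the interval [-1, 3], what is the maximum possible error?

Bisection error bound: |error| ≤ (b-a)/2^n
|error| ≤ (3 - (-1))/2^7 = 4/2^7
|error| ≤ 0.0312500000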